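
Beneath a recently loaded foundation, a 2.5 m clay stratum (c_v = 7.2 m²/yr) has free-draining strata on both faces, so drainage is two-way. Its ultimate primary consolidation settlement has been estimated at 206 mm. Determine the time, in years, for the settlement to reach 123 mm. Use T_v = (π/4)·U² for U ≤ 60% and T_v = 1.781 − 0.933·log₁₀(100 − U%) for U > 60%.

t ≈ 0.0608 years

Drainage path length: H_d = H/2 = 1.25 m (double drainage).
U = S(t)/S_ult = 123/206 = 0.5971.
U ≤ 60%: T_v = (π/4)·U² = (π/4)×0.59709² = 0.28.
t = T_v·H_d²/c_v = 0.28×1.25²/7.2 = 0.06076 years.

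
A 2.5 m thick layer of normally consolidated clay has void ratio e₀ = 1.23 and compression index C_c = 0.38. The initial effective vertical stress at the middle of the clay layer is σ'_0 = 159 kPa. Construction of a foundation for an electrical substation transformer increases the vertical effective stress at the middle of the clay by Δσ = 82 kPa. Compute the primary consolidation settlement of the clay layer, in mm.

Final effective stress: σ'_f = σ'_0 + Δσ = 159 + 82 = 241 kPa.
Normally consolidated clay, so the full stress increment lies on the virgin compression line:
S_c = C_c·H/(1+e₀)·log₁₀(σ'_f/σ'_0) = 0.38×2.5/(1+1.23)×log₁₀(241/159)
    = 0.42601 × 0.18062 = 0.07695 m

S_c ≈ 76.9 mm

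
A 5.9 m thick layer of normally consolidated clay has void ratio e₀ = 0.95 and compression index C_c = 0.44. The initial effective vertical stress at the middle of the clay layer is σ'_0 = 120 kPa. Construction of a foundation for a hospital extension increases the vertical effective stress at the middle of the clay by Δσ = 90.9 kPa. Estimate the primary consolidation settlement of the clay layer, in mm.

S_c ≈ 326 mm

Final effective stress: σ'_f = σ'_0 + Δσ = 120 + 90.9 = 210.9 kPa.
Normally consolidated clay, so the full stress increment lies on the virgin compression line:
S_c = C_c·H/(1+e₀)·log₁₀(σ'_f/σ'_0) = 0.44×5.9/(1+0.95)×log₁₀(210.9/120)
    = 1.3313 × 0.2449 = 0.326 m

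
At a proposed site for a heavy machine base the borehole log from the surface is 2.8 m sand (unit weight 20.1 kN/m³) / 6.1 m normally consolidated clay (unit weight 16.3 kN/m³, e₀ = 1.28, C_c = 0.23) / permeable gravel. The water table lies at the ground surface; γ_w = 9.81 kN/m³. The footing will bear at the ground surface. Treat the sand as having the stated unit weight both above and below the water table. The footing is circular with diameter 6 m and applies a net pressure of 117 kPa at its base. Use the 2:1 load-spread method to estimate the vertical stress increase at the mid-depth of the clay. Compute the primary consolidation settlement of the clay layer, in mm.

Mid-depth of clay below the ground surface: z = 2.8 + 6.1/2 = 5.85 m.
Total vertical stress at mid-clay: σ_v = 20.1×2.8 + 16.3×3.05 = 106 kPa.
Pore pressure: u = 9.81×(5.85 − 0) = 57.389 kPa.
Initial effective stress: σ'_0 = σ_v − u = 106 − 57.389 = 48.611 kPa.
Stress increase at mid-clay by the 2:1 spreading method:
Δσ ≈ qD²/(D+z)² = 117×6²/(6+5.85)² = 29.995 kPa
Final effective stress: σ'_f = σ'_0 + Δσ = 48.611 + 29.995 = 78.606 kPa.
Normally consolidated clay, so the full stress increment lies on the virgin compression line:
S_c = C_c·H/(1+e₀)·log₁₀(σ'_f/σ'_0) = 0.23×6.1/(1+1.28)×log₁₀(78.606/48.611)
    = 0.61535 × 0.20872 = 0.1284 m

S_c ≈ 128 mm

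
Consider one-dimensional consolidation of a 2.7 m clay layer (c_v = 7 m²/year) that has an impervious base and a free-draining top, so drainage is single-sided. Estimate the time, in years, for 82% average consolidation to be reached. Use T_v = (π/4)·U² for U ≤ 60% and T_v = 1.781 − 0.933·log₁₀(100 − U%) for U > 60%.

Drainage path length: H_d = H = 2.7 m (single drainage).
U > 60%: T_v = 1.781 − 0.933·log₁₀(100 − 82) = 0.60983.
t = T_v·H_d²/c_v = 0.60983×2.7²/7 = 0.6351 years.

t ≈ 0.635 years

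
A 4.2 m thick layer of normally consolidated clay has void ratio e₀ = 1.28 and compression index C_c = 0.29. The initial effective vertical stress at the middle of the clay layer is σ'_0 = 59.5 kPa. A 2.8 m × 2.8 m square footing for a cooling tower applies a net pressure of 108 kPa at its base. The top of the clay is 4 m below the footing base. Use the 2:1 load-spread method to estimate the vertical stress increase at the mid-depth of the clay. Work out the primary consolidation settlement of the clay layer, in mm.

S_c ≈ 38.3 mm

Mid-depth of clay below the footing base: z = 4 + 4.2/2 = 6.1 m.
Stress increase at mid-clay by the 2:1 spreading method:
Δσ = qBL/((B+z)(L+z)) = 108×2.8×2.8/((2.8+6.1)(2.8+6.1)) = 10.69 kPa
Final effective stress: σ'_f = σ'_0 + Δσ = 59.5 + 10.69 = 70.19 kPa.
Normally consolidated clay, so the full stress increment lies on the virgin compression line:
S_c = C_c·H/(1+e₀)·log₁₀(σ'_f/σ'_0) = 0.29×4.2/(1+1.28)×log₁₀(70.19/59.5)
    = 0.53421 × 0.071758 = 0.03833 m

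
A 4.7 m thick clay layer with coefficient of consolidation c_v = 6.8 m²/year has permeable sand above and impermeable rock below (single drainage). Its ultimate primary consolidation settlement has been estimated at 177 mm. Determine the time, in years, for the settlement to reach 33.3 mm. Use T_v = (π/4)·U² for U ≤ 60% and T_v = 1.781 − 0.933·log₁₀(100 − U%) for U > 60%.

Drainage path length: H_d = H = 4.7 m (single drainage).
U = S(t)/S_ult = 33.3/177 = 0.1881.
U ≤ 60%: T_v = (π/4)·U² = (π/4)×0.18814² = 0.027799.
t = T_v·H_d²/c_v = 0.027799×4.7²/6.8 = 0.09031 years.

t ≈ 0.0903 years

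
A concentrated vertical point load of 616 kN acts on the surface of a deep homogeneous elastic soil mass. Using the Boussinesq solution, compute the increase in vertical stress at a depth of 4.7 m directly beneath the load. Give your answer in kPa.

Boussinesq vertical stress below a point load on an elastic half-space:
Δσ_z = 3P/(2πz²) · [1 + (r/z)²]^(−5/2)
r/z = 0/4.7 = 0; [1+(r/z)²]^(−5/2) = 1.
Δσ_z = 3×616/(2π×4.7²) × 1 = 13.315 × 1 = 13.31 kPa

Δσ_z ≈ 13.3 kPa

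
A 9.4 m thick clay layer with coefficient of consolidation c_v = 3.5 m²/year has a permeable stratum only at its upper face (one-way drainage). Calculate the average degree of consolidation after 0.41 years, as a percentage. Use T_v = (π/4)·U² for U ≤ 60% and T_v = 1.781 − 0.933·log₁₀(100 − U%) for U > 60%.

Drainage path length: H_d = H = 9.4 m (single drainage).
T_v = c_v·t/H_d² = 3.5×0.41/9.4² = 0.01624.
T_v = 0.01624 corresponds to the U ≤ 60% branch:
U = √(4T_v/π) = 0.1438

U ≈ 14.4 %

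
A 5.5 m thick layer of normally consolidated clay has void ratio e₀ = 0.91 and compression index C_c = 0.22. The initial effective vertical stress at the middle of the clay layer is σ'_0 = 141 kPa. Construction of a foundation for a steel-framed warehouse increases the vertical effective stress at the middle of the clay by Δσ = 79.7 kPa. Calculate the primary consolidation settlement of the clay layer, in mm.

Final effective stress: σ'_f = σ'_0 + Δσ = 141 + 79.7 = 220.7 kPa.
Normally consolidated clay, so the full stress increment lies on the virgin compression line:
S_c = C_c·H/(1+e₀)·log₁₀(σ'_f/σ'_0) = 0.22×5.5/(1+0.91)×log₁₀(220.7/141)
    = 0.63351 × 0.19458 = 0.1233 m

S_c ≈ 123 mm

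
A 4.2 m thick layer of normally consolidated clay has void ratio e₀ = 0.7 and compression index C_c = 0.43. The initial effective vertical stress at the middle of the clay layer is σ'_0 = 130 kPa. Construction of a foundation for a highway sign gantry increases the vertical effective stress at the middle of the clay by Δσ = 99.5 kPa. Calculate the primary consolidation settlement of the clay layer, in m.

Final effective stress: σ'_f = σ'_0 + Δσ = 130 + 99.5 = 229.5 kPa.
Normally consolidated clay, so the full stress increment lies on the virgin compression line:
S_c = C_c·H/(1+e₀)·log₁₀(σ'_f/σ'_0) = 0.43×4.2/(1+0.7)×log₁₀(229.5/130)
    = 1.0624 × 0.24684 = 0.2622 m

S_c ≈ 0.262 m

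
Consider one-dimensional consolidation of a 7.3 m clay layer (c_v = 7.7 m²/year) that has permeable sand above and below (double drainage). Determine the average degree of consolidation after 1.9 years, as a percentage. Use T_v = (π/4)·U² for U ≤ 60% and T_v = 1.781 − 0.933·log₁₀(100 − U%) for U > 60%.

Drainage path length: H_d = H/2 = 3.65 m (double drainage).
T_v = c_v·t/H_d² = 7.7×1.9/3.65² = 1.0981.
T_v = 1.0981 corresponds to the U > 60% branch:
U = 1 − 10^((1.781 − T_v)/0.933)/100 = 0.9461

U ≈ 94.6 %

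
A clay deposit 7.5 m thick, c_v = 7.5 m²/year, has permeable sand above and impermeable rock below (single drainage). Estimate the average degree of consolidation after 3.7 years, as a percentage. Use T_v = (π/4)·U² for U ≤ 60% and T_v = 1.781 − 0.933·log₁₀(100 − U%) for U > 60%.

U ≈ 76 %

Drainage path length: H_d = H = 7.5 m (single drainage).
T_v = c_v·t/H_d² = 7.5×3.7/7.5² = 0.49333.
T_v = 0.49333 corresponds to the U > 60% branch:
U = 1 − 10^((1.781 − T_v)/0.933)/100 = 0.76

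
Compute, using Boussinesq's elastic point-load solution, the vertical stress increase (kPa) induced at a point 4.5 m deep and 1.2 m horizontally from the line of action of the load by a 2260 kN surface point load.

Δσ_z ≈ 44.9 kPa

Boussinesq vertical stress below a point load on an elastic half-space:
Δσ_z = 3P/(2πz²) · [1 + (r/z)²]^(−5/2)
r/z = 1.2/4.5 = 0.26667; [1+(r/z)²]^(−5/2) = 0.8422.
Δσ_z = 3×2260/(2π×4.5²) × 0.8422 = 53.287 × 0.8422 = 44.88 kPa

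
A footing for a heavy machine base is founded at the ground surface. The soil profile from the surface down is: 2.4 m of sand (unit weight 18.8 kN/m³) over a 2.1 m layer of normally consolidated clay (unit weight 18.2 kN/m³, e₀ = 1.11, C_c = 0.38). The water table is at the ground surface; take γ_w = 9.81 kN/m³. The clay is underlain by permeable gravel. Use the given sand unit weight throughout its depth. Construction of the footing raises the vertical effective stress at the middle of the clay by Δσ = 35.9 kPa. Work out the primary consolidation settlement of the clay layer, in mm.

Mid-depth of clay below the ground surface: z = 2.4 + 2.1/2 = 3.45 m.
Total vertical stress at mid-clay: σ_v = 18.8×2.4 + 18.2×1.05 = 64.23 kPa.
Pore pressure: u = 9.81×(3.45 − 0) = 33.845 kPa.
Initial effective stress: σ'_0 = σ_v − u = 64.23 − 33.845 = 30.385 kPa.
Final effective stress: σ'_f = σ'_0 + Δσ = 30.385 + 35.9 = 66.285 kPa.
Normally consolidated clay, so the full stress increment lies on the virgin compression line:
S_c = C_c·H/(1+e₀)·log₁₀(σ'_f/σ'_0) = 0.38×2.1/(1+1.11)×log₁₀(66.285/30.385)
    = 0.3782 × 0.33876 = 0.1281 m

S_c ≈ 128 mm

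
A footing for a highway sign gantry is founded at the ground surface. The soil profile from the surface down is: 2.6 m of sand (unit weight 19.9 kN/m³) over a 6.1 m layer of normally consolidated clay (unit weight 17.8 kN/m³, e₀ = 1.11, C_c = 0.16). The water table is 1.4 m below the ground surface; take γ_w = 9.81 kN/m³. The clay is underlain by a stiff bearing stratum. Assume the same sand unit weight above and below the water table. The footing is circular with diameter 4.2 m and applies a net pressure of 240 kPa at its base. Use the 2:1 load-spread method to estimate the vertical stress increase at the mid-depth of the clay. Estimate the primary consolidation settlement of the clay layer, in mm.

S_c ≈ 104 mm

Mid-depth of clay below the ground surface: z = 2.6 + 6.1/2 = 5.65 m.
Total vertical stress at mid-clay: σ_v = 19.9×2.6 + 17.8×3.05 = 106.03 kPa.
Pore pressure: u = 9.81×(5.65 − 1.4) = 41.693 kPa.
Initial effective stress: σ'_0 = σ_v − u = 106.03 − 41.693 = 64.337 kPa.
Stress increase at mid-clay by the 2:1 spreading method:
Δσ ≈ qD²/(D+z)² = 240×4.2²/(4.2+5.65)² = 43.635 kPa
Final effective stress: σ'_f = σ'_0 + Δσ = 64.337 + 43.635 = 107.97 kPa.
Normally consolidated clay, so the full stress increment lies on the virgin compression line:
S_c = C_c·H/(1+e₀)·log₁₀(σ'_f/σ'_0) = 0.16×6.1/(1+1.11)×log₁₀(107.97/64.337)
    = 0.46256 × 0.22484 = 0.104 m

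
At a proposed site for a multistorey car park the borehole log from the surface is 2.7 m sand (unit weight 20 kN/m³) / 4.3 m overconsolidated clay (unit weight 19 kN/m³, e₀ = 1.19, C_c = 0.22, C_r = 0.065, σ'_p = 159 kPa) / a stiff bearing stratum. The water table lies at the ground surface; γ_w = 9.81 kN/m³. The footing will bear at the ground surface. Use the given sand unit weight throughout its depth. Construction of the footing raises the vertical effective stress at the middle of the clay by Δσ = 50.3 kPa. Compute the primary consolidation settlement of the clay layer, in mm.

Mid-depth of clay below the ground surface: z = 2.7 + 4.3/2 = 4.85 m.
Total vertical stress at mid-clay: σ_v = 20×2.7 + 19×2.15 = 94.85 kPa.
Pore pressure: u = 9.81×(4.85 − 0) = 47.578 kPa.
Initial effective stress: σ'_0 = σ_v − u = 94.85 − 47.578 = 47.272 kPa.
Final effective stress: σ'_f = 47.272 + 50.3 = 97.572 kPa.
σ'_f = 97.572 ≤ σ'_p = 159 kPa, so the clay remains overconsolidated and only the recompression index applies:
S_c = C_r·H/(1+e₀)·log₁₀(σ'_f/σ'_0) = 0.065×4.3/2.19×log₁₀(97.572/47.272)
    = 0.12763 × 0.31472 = 0.04017 m

S_c ≈ 40.2 mm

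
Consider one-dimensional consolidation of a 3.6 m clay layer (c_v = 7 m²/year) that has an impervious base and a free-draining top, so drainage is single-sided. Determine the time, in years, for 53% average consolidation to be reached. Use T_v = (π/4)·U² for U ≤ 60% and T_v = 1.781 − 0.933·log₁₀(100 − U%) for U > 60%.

t ≈ 0.408 years

Drainage path length: H_d = H = 3.6 m (single drainage).
U ≤ 60%: T_v = (π/4)·U² = (π/4)×0.53² = 0.22062.
t = T_v·H_d²/c_v = 0.22062×3.6²/7 = 0.4085 years.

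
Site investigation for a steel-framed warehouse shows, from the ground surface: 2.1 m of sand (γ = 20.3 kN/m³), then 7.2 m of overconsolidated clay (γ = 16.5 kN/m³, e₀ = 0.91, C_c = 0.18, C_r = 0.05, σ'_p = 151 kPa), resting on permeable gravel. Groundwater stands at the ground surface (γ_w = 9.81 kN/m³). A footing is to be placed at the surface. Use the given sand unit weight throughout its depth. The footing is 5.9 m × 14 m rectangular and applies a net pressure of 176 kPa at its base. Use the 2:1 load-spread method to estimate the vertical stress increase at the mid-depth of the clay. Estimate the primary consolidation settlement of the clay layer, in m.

Mid-depth of clay below the ground surface: z = 2.1 + 7.2/2 = 5.7 m.
Total vertical stress at mid-clay: σ_v = 20.3×2.1 + 16.5×3.6 = 102.03 kPa.
Pore pressure: u = 9.81×(5.7 − 0) = 55.917 kPa.
Initial effective stress: σ'_0 = σ_v − u = 102.03 − 55.917 = 46.113 kPa.
Stress increase at mid-clay by the 2:1 spreading method:
Δσ = qBL/((B+z)(L+z)) = 176×5.9×14/((5.9+5.7)(14+5.7)) = 63.616 kPa
Final effective stress: σ'_f = 46.113 + 63.616 = 109.73 kPa.
σ'_f = 109.73 ≤ σ'_p = 151 kPa, so the clay remains overconsolidated and only the recompression index applies:
S_c = C_r·H/(1+e₀)·log₁₀(σ'_f/σ'_0) = 0.05×7.2/1.91×log₁₀(109.73/46.113)
    = 0.18848 × 0.3765 = 0.07096 m

S_c ≈ 0.071 m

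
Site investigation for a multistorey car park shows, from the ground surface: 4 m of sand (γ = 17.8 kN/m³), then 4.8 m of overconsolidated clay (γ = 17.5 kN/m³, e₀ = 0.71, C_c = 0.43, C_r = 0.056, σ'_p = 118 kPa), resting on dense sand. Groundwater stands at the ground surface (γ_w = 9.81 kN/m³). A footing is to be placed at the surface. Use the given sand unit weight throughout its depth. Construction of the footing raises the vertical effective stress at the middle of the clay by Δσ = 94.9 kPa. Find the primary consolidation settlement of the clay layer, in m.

S_c ≈ 0.167 m

Mid-depth of clay below the ground surface: z = 4 + 4.8/2 = 6.4 m.
Total vertical stress at mid-clay: σ_v = 17.8×4 + 17.5×2.4 = 113.2 kPa.
Pore pressure: u = 9.81×(6.4 − 0) = 62.784 kPa.
Initial effective stress: σ'_0 = σ_v − u = 113.2 − 62.784 = 50.416 kPa.
Final effective stress: σ'_f = 50.416 + 94.9 = 145.32 kPa.
σ'_f = 145.32 > σ'_p = 118 kPa, so the stress path crosses the preconsolidation pressure — recompression up to σ'_p, then virgin compression beyond:
S_c = H/(1+e₀)·[C_r·log₁₀(σ'_p/σ'_0) + C_c·log₁₀(σ'_f/σ'_p)]
    = 4.8/1.71 × [0.056×log₁₀(118/50.416) + 0.43×log₁₀(145.32/118)]
    = 2.807 × [0.020682 + 0.038891] = 0.1672 m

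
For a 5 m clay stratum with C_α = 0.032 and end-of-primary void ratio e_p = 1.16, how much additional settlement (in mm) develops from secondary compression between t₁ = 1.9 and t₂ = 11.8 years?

S_s ≈ 58.8 mm

Secondary compression: S_s = C_α·H/(1+e_p)·log₁₀(t₂/t₁)
S_s = 0.032×5/(1+1.16)×log₁₀(11.8/1.9)
    = 0.07407 × 0.7931 = 0.05875 m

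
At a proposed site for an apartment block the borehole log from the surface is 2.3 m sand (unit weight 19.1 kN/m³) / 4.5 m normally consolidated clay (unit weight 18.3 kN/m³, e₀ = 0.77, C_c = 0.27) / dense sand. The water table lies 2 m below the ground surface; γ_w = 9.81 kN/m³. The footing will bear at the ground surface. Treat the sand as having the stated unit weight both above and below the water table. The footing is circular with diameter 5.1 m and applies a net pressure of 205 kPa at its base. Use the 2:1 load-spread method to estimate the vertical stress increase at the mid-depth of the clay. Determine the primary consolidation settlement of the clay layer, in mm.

S_c ≈ 200 mm

Mid-depth of clay below the ground surface: z = 2.3 + 4.5/2 = 4.55 m.
Total vertical stress at mid-clay: σ_v = 19.1×2.3 + 18.3×2.25 = 85.105 kPa.
Pore pressure: u = 9.81×(4.55 − 2) = 25.015 kPa.
Initial effective stress: σ'_0 = σ_v − u = 85.105 − 25.015 = 60.09 kPa.
Stress increase at mid-clay by the 2:1 spreading method:
Δσ ≈ qD²/(D+z)² = 205×5.1²/(5.1+4.55)² = 57.258 kPa
Final effective stress: σ'_f = σ'_0 + Δσ = 60.09 + 57.258 = 117.35 kPa.
Normally consolidated clay, so the full stress increment lies on the virgin compression line:
S_c = C_c·H/(1+e₀)·log₁₀(σ'_f/σ'_0) = 0.27×4.5/(1+0.77)×log₁₀(117.35/60.09)
    = 0.68644 × 0.29068 = 0.1995 m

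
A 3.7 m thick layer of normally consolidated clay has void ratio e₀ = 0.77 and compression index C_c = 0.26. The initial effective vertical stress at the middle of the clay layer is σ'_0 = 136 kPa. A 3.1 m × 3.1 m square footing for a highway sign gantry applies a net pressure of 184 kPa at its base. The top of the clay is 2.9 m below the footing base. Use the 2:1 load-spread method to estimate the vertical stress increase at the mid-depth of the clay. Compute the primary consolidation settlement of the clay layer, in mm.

Mid-depth of clay below the footing base: z = 2.9 + 3.7/2 = 4.75 m.
Stress increase at mid-clay by the 2:1 spreading method:
Δσ = qBL/((B+z)(L+z)) = 184×3.1×3.1/((3.1+4.75)(3.1+4.75)) = 28.695 kPa
Final effective stress: σ'_f = σ'_0 + Δσ = 136 + 28.695 = 164.69 kPa.
Normally consolidated clay, so the full stress increment lies on the virgin compression line:
S_c = C_c·H/(1+e₀)·log₁₀(σ'_f/σ'_0) = 0.26×3.7/(1+0.77)×log₁₀(164.69/136)
    = 0.5435 × 0.083128 = 0.04518 m

S_c ≈ 45.2 mm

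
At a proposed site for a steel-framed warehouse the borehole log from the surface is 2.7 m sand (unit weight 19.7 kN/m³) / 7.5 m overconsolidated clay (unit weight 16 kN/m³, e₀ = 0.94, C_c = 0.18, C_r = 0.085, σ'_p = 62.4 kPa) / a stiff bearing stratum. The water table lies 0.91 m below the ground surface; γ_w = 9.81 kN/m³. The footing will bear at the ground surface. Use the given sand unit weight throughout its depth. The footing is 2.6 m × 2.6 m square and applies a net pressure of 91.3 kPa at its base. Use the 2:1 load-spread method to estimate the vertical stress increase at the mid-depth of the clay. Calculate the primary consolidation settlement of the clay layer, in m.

Mid-depth of clay below the ground surface: z = 2.7 + 7.5/2 = 6.45 m.
Total vertical stress at mid-clay: σ_v = 19.7×2.7 + 16×3.75 = 113.19 kPa.
Pore pressure: u = 9.81×(6.45 − 0.91) = 54.347 kPa.
Initial effective stress: σ'_0 = σ_v − u = 113.19 − 54.347 = 58.843 kPa.
Stress increase at mid-clay by the 2:1 spreading method:
Δσ = qBL/((B+z)(L+z)) = 91.3×2.6×2.6/((2.6+6.45)(2.6+6.45)) = 7.5356 kPa
Final effective stress: σ'_f = 58.843 + 7.5356 = 66.379 kPa.
σ'_f = 66.379 > σ'_p = 62.4 kPa, so the stress path crosses the preconsolidation pressure — recompression up to σ'_p, then virgin compression beyond:
S_c = H/(1+e₀)·[C_r·log₁₀(σ'_p/σ'_0) + C_c·log₁₀(σ'_f/σ'_p)]
    = 7.5/1.94 × [0.085×log₁₀(62.4/58.843) + 0.18×log₁₀(66.379/62.4)]
    = 3.866 × [0.0021666 + 0.0048323] = 0.02706 m

S_c ≈ 0.0271 m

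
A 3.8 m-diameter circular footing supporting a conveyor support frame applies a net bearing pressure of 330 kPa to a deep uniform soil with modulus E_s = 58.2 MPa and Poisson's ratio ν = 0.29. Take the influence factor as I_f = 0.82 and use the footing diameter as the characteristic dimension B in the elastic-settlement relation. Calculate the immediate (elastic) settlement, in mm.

S_e ≈ 16.2 mm

Immediate (elastic) settlement: S_e = q·B·(1−ν²)/E_s · I_f.
E_s = 58.2 MPa = 58200 kPa.
S_e = 330 × 3.8 × (1 − 0.29²) / 58200 × 0.82
    = 330 × 3.8 × 0.9159 / 58200 × 0.82
    = 0.01618 m = 16.18 mm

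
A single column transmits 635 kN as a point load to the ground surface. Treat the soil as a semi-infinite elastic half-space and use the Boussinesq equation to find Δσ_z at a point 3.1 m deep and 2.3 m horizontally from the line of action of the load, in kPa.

Δσ_z ≈ 10.5 kPa

Boussinesq vertical stress below a point load on an elastic half-space:
Δσ_z = 3P/(2πz²) · [1 + (r/z)²]^(−5/2)
r/z = 2.3/3.1 = 0.74194; [1+(r/z)²]^(−5/2) = 0.33407.
Δσ_z = 3×635/(2π×3.1²) × 0.33407 = 31.549 × 0.33407 = 10.54 kPa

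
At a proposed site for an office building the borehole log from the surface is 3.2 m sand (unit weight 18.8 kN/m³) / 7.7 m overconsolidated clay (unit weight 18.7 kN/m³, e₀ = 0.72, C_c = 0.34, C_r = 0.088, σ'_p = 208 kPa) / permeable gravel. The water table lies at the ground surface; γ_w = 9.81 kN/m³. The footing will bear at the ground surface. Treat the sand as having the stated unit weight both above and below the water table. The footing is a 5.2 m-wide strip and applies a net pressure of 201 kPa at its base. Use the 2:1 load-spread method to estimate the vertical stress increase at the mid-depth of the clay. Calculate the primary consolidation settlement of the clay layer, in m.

S_c ≈ 0.146 m

Mid-depth of clay below the ground surface: z = 3.2 + 7.7/2 = 7.05 m.
Total vertical stress at mid-clay: σ_v = 18.8×3.2 + 18.7×3.85 = 132.16 kPa.
Pore pressure: u = 9.81×(7.05 − 0) = 69.16 kPa.
Initial effective stress: σ'_0 = σ_v − u = 132.16 − 69.16 = 63 kPa.
Stress increase at mid-clay by the 2:1 spreading method:
Δσ = qB/(B+z) = 201×5.2/(5.2+7.05) = 85.322 kPa
Final effective stress: σ'_f = 63 + 85.322 = 148.32 kPa.
σ'_f = 148.32 ≤ σ'_p = 208 kPa, so the clay remains overconsolidated and only the recompression index applies:
S_c = C_r·H/(1+e₀)·log₁₀(σ'_f/σ'_0) = 0.088×7.7/1.72×log₁₀(148.32/63)
    = 0.39395 × 0.37186 = 0.1465 m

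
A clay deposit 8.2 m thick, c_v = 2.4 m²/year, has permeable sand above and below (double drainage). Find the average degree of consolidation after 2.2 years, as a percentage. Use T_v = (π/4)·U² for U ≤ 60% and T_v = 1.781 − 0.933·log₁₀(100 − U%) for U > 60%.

U ≈ 62.7 %

Drainage path length: H_d = H/2 = 4.1 m (double drainage).
T_v = c_v·t/H_d² = 2.4×2.2/4.1² = 0.3141.
T_v = 0.3141 corresponds to the U > 60% branch:
U = 1 − 10^((1.781 − T_v)/0.933)/100 = 0.6265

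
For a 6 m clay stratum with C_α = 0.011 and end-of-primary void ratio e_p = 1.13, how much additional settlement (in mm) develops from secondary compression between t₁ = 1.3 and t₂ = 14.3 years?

S_s ≈ 32.3 mm

Secondary compression: S_s = C_α·H/(1+e_p)·log₁₀(t₂/t₁)
S_s = 0.011×6/(1+1.13)×log₁₀(14.3/1.3)
    = 0.03099 × 1.041 = 0.03227 m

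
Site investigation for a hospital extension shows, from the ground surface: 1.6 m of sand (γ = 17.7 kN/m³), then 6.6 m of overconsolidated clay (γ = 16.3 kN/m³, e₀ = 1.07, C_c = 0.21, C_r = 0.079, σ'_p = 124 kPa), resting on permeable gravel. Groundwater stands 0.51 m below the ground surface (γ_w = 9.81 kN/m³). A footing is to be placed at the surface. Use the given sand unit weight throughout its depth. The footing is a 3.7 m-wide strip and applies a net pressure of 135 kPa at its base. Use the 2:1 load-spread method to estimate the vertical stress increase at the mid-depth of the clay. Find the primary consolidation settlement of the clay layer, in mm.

Mid-depth of clay below the ground surface: z = 1.6 + 6.6/2 = 4.9 m.
Total vertical stress at mid-clay: σ_v = 17.7×1.6 + 16.3×3.3 = 82.11 kPa.
Pore pressure: u = 9.81×(4.9 − 0.51) = 43.066 kPa.
Initial effective stress: σ'_0 = σ_v − u = 82.11 − 43.066 = 39.044 kPa.
Stress increase at mid-clay by the 2:1 spreading method:
Δσ = qB/(B+z) = 135×3.7/(3.7+4.9) = 58.081 kPa
Final effective stress: σ'_f = 39.044 + 58.081 = 97.125 kPa.
σ'_f = 97.125 ≤ σ'_p = 124 kPa, so the clay remains overconsolidated and only the recompression index applies:
S_c = C_r·H/(1+e₀)·log₁₀(σ'_f/σ'_0) = 0.079×6.6/2.07×log₁₀(97.125/39.044)
    = 0.25188 × 0.39578 = 0.09969 m

S_c ≈ 99.7 mm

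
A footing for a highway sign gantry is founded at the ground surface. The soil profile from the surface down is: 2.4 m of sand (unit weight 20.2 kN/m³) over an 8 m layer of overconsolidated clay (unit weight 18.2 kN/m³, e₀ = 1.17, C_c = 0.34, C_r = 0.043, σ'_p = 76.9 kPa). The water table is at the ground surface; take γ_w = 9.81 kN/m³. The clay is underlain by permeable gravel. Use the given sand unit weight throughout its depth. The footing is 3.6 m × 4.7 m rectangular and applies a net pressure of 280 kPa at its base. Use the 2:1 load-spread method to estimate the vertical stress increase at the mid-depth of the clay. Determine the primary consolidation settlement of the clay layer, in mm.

S_c ≈ 168 mm

Mid-depth of clay below the ground surface: z = 2.4 + 8/2 = 6.4 m.
Total vertical stress at mid-clay: σ_v = 20.2×2.4 + 18.2×4 = 121.28 kPa.
Pore pressure: u = 9.81×(6.4 − 0) = 62.784 kPa.
Initial effective stress: σ'_0 = σ_v − u = 121.28 − 62.784 = 58.496 kPa.
Stress increase at mid-clay by the 2:1 spreading method:
Δσ = qBL/((B+z)(L+z)) = 280×3.6×4.7/((3.6+6.4)(4.7+6.4)) = 42.681 kPa
Final effective stress: σ'_f = 58.496 + 42.681 = 101.18 kPa.
σ'_f = 101.18 > σ'_p = 76.9 kPa, so the stress path crosses the preconsolidation pressure — recompression up to σ'_p, then virgin compression beyond:
S_c = H/(1+e₀)·[C_r·log₁₀(σ'_p/σ'_0) + C_c·log₁₀(σ'_f/σ'_p)]
    = 8/2.17 × [0.043×log₁₀(76.9/58.496) + 0.34×log₁₀(101.18/76.9)]
    = 3.6866 × [0.0051084 + 0.040517] = 0.1682 m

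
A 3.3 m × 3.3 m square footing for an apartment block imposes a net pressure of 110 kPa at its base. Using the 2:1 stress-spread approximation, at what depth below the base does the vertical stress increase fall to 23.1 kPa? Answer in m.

2:1 spreading — at depth z the loaded area has grown by z in each plan dimension:
qB²/(B+z)² = Δσ_z ⇒ z = B(√(q/Δσ_z) − 1) = 3.3×(√(110/23.1) − 1) = 3.901 m

z ≈ 3.9 m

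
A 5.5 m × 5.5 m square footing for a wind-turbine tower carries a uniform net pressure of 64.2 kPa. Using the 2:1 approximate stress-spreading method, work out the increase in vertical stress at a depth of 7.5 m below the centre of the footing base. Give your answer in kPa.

Δσ_z ≈ 11.5 kPa

By the 2:1 method the load spreads at 1 horizontal : 2 vertical, so at depth z the loaded area has grown by z in each plan dimension:
Δσ = qBL/((B+z)(L+z)) = 64.2×5.5×5.5/((5.5+7.5)(5.5+7.5)) = 11.491 kPa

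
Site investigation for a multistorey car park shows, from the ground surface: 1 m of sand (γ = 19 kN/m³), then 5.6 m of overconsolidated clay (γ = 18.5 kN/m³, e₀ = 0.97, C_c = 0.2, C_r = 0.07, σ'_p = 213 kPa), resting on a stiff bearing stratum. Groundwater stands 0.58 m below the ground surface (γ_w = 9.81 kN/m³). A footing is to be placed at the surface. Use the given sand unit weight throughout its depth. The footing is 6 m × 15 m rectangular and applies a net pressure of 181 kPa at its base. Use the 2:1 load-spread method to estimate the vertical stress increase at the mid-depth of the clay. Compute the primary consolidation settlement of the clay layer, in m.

Mid-depth of clay below the ground surface: z = 1 + 5.6/2 = 3.8 m.
Total vertical stress at mid-clay: σ_v = 19×1 + 18.5×2.8 = 70.8 kPa.
Pore pressure: u = 9.81×(3.8 − 0.58) = 31.588 kPa.
Initial effective stress: σ'_0 = σ_v − u = 70.8 − 31.588 = 39.212 kPa.
Stress increase at mid-clay by the 2:1 spreading method:
Δσ = qBL/((B+z)(L+z)) = 181×6×15/((6+3.8)(15+3.8)) = 88.417 kPa
Final effective stress: σ'_f = 39.212 + 88.417 = 127.63 kPa.
σ'_f = 127.63 ≤ σ'_p = 213 kPa, so the clay remains overconsolidated and only the recompression index applies:
S_c = C_r·H/(1+e₀)·log₁₀(σ'_f/σ'_0) = 0.07×5.6/1.97×log₁₀(127.63/39.212)
    = 0.19898 × 0.51253 = 0.102 m

S_c ≈ 0.102 m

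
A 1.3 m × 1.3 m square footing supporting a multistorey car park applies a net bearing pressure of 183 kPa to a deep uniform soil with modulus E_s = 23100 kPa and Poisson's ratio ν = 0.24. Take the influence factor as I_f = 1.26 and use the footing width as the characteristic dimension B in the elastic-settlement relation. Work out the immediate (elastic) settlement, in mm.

S_e ≈ 12.2 mm

Immediate (elastic) settlement: S_e = q·B·(1−ν²)/E_s · I_f.
S_e = 183 × 1.3 × (1 − 0.24²) / 23100 × 1.26
    = 183 × 1.3 × 0.9424 / 23100 × 1.26
    = 0.01223 m = 12.23 mm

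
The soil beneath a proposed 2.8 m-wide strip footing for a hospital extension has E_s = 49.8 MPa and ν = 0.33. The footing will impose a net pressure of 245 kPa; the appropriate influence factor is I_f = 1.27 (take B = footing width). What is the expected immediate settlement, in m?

S_e ≈ 0.0156 m

Immediate (elastic) settlement: S_e = q·B·(1−ν²)/E_s · I_f.
E_s = 49.8 MPa = 49800 kPa.
S_e = 245 × 2.8 × (1 − 0.33²) / 49800 × 1.27
    = 245 × 2.8 × 0.8911 / 49800 × 1.27
    = 0.01559 m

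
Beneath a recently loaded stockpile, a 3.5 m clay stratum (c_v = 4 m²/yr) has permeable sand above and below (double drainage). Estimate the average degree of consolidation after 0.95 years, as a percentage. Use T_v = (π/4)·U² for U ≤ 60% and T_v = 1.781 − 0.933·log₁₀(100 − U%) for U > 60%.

Drainage path length: H_d = H/2 = 1.75 m (double drainage).
T_v = c_v·t/H_d² = 4×0.95/1.75² = 1.2408.
T_v = 1.2408 corresponds to the U > 60% branch:
U = 1 − 10^((1.781 − T_v)/0.933)/100 = 0.9621

U ≈ 96.2 %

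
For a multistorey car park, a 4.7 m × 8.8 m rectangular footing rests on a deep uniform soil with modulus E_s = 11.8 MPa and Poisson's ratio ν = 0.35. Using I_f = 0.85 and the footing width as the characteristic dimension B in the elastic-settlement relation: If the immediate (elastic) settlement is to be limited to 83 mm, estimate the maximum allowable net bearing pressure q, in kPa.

q ≈ 279 kPa

E_s = 11.8 MPa = 11800 kPa.
S_e = q·B·(1−ν²)/E_s · I_f  ⇒  q = S_e·E_s / (B·(1−ν²)·I_f).
q = 0.083 × 11800 / (4.7 × 0.8775 × 0.85) = 279.4 kPa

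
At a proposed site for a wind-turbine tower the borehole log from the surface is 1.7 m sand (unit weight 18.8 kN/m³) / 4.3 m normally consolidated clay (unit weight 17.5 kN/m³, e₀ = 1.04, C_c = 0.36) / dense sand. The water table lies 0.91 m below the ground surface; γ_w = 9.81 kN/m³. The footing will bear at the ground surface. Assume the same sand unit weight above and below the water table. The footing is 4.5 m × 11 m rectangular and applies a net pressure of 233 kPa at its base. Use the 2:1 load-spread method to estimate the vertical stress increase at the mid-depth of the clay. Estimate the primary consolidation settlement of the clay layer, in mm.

S_c ≈ 392 mm

Mid-depth of clay below the ground surface: z = 1.7 + 4.3/2 = 3.85 m.
Total vertical stress at mid-clay: σ_v = 18.8×1.7 + 17.5×2.15 = 69.585 kPa.
Pore pressure: u = 9.81×(3.85 − 0.91) = 28.841 kPa.
Initial effective stress: σ'_0 = σ_v − u = 69.585 − 28.841 = 40.744 kPa.
Stress increase at mid-clay by the 2:1 spreading method:
Δσ = qBL/((B+z)(L+z)) = 233×4.5×11/((4.5+3.85)(11+3.85)) = 93.014 kPa
Final effective stress: σ'_f = σ'_0 + Δσ = 40.744 + 93.014 = 133.76 kPa.
Normally consolidated clay, so the full stress increment lies on the virgin compression line:
S_c = C_c·H/(1+e₀)·log₁₀(σ'_f/σ'_0) = 0.36×4.3/(1+1.04)×log₁₀(133.76/40.744)
    = 0.75882 × 0.51626 = 0.3917 m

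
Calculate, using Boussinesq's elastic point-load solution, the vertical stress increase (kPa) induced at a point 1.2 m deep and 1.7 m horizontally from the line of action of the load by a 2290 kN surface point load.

Δσ_z ≈ 48.4 kPa

Boussinesq vertical stress below a point load on an elastic half-space:
Δσ_z = 3P/(2πz²) · [1 + (r/z)²]^(−5/2)
r/z = 1.7/1.2 = 1.4167; [1+(r/z)²]^(−5/2) = 0.06378.
Δσ_z = 3×2290/(2π×1.2²) × 0.06378 = 759.3 × 0.06378 = 48.43 kPa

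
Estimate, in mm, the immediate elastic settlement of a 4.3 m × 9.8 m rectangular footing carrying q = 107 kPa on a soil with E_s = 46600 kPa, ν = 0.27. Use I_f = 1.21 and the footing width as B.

S_e ≈ 11.1 mm

Immediate (elastic) settlement: S_e = q·B·(1−ν²)/E_s · I_f.
S_e = 107 × 4.3 × (1 − 0.27²) / 46600 × 1.21
    = 107 × 4.3 × 0.9271 / 46600 × 1.21
    = 0.01108 m = 11.08 mm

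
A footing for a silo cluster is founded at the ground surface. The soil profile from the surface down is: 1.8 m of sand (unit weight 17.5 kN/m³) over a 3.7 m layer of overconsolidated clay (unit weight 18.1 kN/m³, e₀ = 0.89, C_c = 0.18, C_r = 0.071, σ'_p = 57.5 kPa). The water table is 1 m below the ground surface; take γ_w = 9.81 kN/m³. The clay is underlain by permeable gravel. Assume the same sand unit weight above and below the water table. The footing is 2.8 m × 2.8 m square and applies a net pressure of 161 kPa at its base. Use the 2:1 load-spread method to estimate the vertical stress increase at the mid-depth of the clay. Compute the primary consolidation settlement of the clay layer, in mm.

Mid-depth of clay below the ground surface: z = 1.8 + 3.7/2 = 3.65 m.
Total vertical stress at mid-clay: σ_v = 17.5×1.8 + 18.1×1.85 = 64.985 kPa.
Pore pressure: u = 9.81×(3.65 − 1) = 25.997 kPa.
Initial effective stress: σ'_0 = σ_v − u = 64.985 − 25.997 = 38.988 kPa.
Stress increase at mid-clay by the 2:1 spreading method:
Δσ = qBL/((B+z)(L+z)) = 161×2.8×2.8/((2.8+3.65)(2.8+3.65)) = 30.34 kPa
Final effective stress: σ'_f = 38.988 + 30.34 = 69.328 kPa.
σ'_f = 69.328 > σ'_p = 57.5 kPa, so the stress path crosses the preconsolidation pressure — recompression up to σ'_p, then virgin compression beyond:
S_c = H/(1+e₀)·[C_r·log₁₀(σ'_p/σ'_0) + C_c·log₁₀(σ'_f/σ'_p)]
    = 3.7/1.89 × [0.071×log₁₀(57.5/38.988) + 0.18×log₁₀(69.328/57.5)]
    = 1.9577 × [0.01198 + 0.014623] = 0.05208 m

S_c ≈ 52.1 mm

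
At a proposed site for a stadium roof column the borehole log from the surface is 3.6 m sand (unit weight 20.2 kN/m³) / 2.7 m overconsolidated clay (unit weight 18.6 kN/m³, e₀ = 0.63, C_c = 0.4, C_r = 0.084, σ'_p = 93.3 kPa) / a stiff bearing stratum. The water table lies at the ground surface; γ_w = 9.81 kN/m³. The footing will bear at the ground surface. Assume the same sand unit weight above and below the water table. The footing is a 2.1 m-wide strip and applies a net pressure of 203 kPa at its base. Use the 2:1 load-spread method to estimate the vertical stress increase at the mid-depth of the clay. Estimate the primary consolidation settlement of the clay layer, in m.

S_c ≈ 0.0853 m

Mid-depth of clay below the ground surface: z = 3.6 + 2.7/2 = 4.95 m.
Total vertical stress at mid-clay: σ_v = 20.2×3.6 + 18.6×1.35 = 97.83 kPa.
Pore pressure: u = 9.81×(4.95 − 0) = 48.56 kPa.
Initial effective stress: σ'_0 = σ_v − u = 97.83 − 48.56 = 49.27 kPa.
Stress increase at mid-clay by the 2:1 spreading method:
Δσ = qB/(B+z) = 203×2.1/(2.1+4.95) = 60.468 kPa
Final effective stress: σ'_f = 49.27 + 60.468 = 109.74 kPa.
σ'_f = 109.74 > σ'_p = 93.3 kPa, so the stress path crosses the preconsolidation pressure — recompression up to σ'_p, then virgin compression beyond:
S_c = H/(1+e₀)·[C_r·log₁₀(σ'_p/σ'_0) + C_c·log₁₀(σ'_f/σ'_p)]
    = 2.7/1.63 × [0.084×log₁₀(93.3/49.27) + 0.4×log₁₀(109.74/93.3)]
    = 1.6564 × [0.023293 + 0.028193] = 0.08528 m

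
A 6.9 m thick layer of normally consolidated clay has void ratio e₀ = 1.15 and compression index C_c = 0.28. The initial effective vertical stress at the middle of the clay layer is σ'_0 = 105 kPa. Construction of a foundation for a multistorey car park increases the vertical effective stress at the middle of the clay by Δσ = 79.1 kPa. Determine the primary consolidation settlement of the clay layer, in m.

Final effective stress: σ'_f = σ'_0 + Δσ = 105 + 79.1 = 184.1 kPa.
Normally consolidated clay, so the full stress increment lies on the virgin compression line:
S_c = C_c·H/(1+e₀)·log₁₀(σ'_f/σ'_0) = 0.28×6.9/(1+1.15)×log₁₀(184.1/105)
    = 0.8986 × 0.24386 = 0.2191 m

S_c ≈ 0.219 m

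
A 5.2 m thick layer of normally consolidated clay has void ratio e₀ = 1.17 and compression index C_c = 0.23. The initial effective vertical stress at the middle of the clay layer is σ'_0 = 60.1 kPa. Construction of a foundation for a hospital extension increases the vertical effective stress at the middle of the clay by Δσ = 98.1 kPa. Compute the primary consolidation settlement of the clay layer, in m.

Final effective stress: σ'_f = σ'_0 + Δσ = 60.1 + 98.1 = 158.2 kPa.
Normally consolidated clay, so the full stress increment lies on the virgin compression line:
S_c = C_c·H/(1+e₀)·log₁₀(σ'_f/σ'_0) = 0.23×5.2/(1+1.17)×log₁₀(158.2/60.1)
    = 0.55115 × 0.42033 = 0.2317 m

S_c ≈ 0.232 m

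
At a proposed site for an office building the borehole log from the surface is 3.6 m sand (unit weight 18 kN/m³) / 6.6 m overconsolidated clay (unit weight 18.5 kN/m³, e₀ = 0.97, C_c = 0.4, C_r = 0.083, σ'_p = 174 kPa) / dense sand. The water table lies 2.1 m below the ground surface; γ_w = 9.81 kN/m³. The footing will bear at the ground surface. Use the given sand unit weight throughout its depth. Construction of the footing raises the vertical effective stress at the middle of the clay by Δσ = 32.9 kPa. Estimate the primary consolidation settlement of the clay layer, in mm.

S_c ≈ 42.2 mm

Mid-depth of clay below the ground surface: z = 3.6 + 6.6/2 = 6.9 m.
Total vertical stress at mid-clay: σ_v = 18×3.6 + 18.5×3.3 = 125.85 kPa.
Pore pressure: u = 9.81×(6.9 − 2.1) = 47.088 kPa.
Initial effective stress: σ'_0 = σ_v − u = 125.85 − 47.088 = 78.762 kPa.
Final effective stress: σ'_f = 78.762 + 32.9 = 111.66 kPa.
σ'_f = 111.66 ≤ σ'_p = 174 kPa, so the clay remains overconsolidated and only the recompression index applies:
S_c = C_r·H/(1+e₀)·log₁₀(σ'_f/σ'_0) = 0.083×6.6/1.97×log₁₀(111.66/78.762)
    = 0.27807 × 0.15158 = 0.04215 m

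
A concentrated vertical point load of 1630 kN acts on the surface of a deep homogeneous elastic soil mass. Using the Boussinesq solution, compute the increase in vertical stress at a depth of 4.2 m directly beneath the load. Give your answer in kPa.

Δσ_z ≈ 44.1 kPa

Boussinesq vertical stress below a point load on an elastic half-space:
Δσ_z = 3P/(2πz²) · [1 + (r/z)²]^(−5/2)
r/z = 0/4.2 = 0; [1+(r/z)²]^(−5/2) = 1.
Δσ_z = 3×1630/(2π×4.2²) × 1 = 44.119 × 1 = 44.12 kPa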